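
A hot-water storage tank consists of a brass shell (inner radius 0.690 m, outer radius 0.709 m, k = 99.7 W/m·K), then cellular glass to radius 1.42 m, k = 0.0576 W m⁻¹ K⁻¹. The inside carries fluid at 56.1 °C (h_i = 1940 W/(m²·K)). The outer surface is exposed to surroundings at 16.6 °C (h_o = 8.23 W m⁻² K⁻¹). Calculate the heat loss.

Q = 40.3 W

Series thermal resistances, inner to outer:
  R_conv,in = 1/(4πr²h) = 1/(4π·0.690²·1940) = 8.616×10^-5 K/W
  R_brass = (1/0.690 − 1/0.709)/(4πk) = 0.03884/(4π·99.7) = 3.100×10^-5 K/W
  R_cellular glass = (1/0.709 − 1/1.42)/(4πk) = 0.7062/(4π·0.0576) = 0.9757 K/W
  R_conv,out = 1/(4πr²h) = 1/(4π·1.42²·8.23) = 0.004795 K/W
ΣR = 8.616×10^-5 + 3.100×10^-5 + 0.9757 + 0.004795 = 0.9806 K/W
Q = ΔT/ΣR = (56.1 °C − 16.6 °C)/0.9806 = 40.3 W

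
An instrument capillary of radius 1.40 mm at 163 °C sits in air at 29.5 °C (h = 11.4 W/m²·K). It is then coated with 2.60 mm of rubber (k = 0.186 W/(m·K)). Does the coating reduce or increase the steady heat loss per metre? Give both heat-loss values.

increases: 13.4 → 30.4 W/m

Critical radius for a cylinder: r_cr = k/h = 0.0163 m = 1.63 cm.
Outer radius after coating: r₂ = 0.00140 + 0.00260 = 0.00400 m.
Since r₁ < r_cr and r₂ ≤ r_cr, the coating moves toward the maximum at r_cr — heat loss rises.
Bare: R = 1/(2πr₁h) = 9.972 m·K/W; Q = 133.5/9.972 = 13.4 W/m.
Coated: R = R_cond + R_conv = 4.389 m·K/W; Q = 133.5/4.389 = 30.4 W/m.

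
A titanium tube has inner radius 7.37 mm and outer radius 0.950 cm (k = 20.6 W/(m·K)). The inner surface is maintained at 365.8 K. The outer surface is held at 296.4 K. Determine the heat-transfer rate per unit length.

Q' = 35400 W/m

Q' = 2πk·ΔT/ln(r₂/r₁) = 2π × 20.6 × 69.4 / ln(0.00950/0.00737) = 35400 W/m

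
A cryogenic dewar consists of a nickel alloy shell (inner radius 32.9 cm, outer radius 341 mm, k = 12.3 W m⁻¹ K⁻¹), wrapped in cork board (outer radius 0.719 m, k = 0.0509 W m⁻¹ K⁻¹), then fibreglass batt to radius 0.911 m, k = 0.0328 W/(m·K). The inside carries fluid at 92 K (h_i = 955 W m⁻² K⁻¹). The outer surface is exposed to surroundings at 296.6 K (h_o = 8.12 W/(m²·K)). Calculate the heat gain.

Treat each layer as a resistance in series:
  R_conv,in = 1/(4πr²h) = 1/(4π·0.329²·955) = 7.698×10^-4 K/W
  R_nickel alloy = (1/0.329 − 1/0.341)/(4πk) = 0.1070/(4π·12.3) = 6.920×10^-4 K/W
  R_cork board = (1/0.341 − 1/0.719)/(4πk) = 1.542/(4π·0.0509) = 2.410 K/W
  R_fibreglass batt = (1/0.719 − 1/0.911)/(4πk) = 0.2931/(4π·0.0328) = 0.7112 K/W
  R_conv,out = 1/(4πr²h) = 1/(4π·0.911²·8.12) = 0.01181 K/W
ΣR = 7.698×10^-4 + 6.920×10^-4 + 2.410 + 0.7112 + 0.01181 = 3.134 K/W
Q = ΔT/ΣR = (92 K − 296.6 K)/3.134 = -65.3 W
(Negative Q ⇒ heat flows inward; heat gain = 65.3 W.)

Q = 65.3 W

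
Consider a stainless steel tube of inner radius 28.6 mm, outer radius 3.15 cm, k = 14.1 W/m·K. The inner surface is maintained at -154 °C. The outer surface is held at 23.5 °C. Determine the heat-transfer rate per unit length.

Q' = 1.63×10^5 W/m

Q' = 2πk·ΔT/ln(r₂/r₁) = 2π × 14.1 × 177.5 / ln(0.0315/0.0286) = 1.63×10^5 W/m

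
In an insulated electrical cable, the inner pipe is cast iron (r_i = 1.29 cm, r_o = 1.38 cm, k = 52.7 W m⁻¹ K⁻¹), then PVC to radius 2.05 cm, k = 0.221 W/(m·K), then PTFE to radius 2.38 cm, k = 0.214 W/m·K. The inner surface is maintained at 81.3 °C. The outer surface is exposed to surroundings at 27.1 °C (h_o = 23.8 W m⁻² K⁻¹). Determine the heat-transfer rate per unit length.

Q' = 80.0 W/m

Series thermal resistances, inner to outer:
  R'_cast iron = ln(0.0138/0.0129)/(2πk) = 0.06744/(2π·52.7) = 2.037×10^-4 m·K/W
  R'_PVC = ln(0.0205/0.0138)/(2πk) = 0.3958/(2π·0.221) = 0.2850 m·K/W
  R'_PTFE = ln(0.0238/0.0205)/(2πk) = 0.1493/(2π·0.214) = 0.1110 m·K/W
  R'_conv,out = 1/(2πr h) = 1/(2π·0.0238·23.8) = 0.2810 m·K/W
ΣR = 2.037×10^-4 + 0.2850 + 0.1110 + 0.2810 = 0.6772 m·K/W
Q' = ΔT/ΣR = (81.3 °C − 27.1 °C)/0.6772 = 80.0 W/m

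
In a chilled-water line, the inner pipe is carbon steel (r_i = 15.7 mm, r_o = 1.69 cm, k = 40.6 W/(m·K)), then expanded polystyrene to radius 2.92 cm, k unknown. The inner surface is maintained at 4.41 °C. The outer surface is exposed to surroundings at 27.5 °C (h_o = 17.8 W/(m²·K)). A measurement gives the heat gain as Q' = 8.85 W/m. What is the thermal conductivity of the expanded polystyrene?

k = 0.0378 W/m·K

ΣR = ΔT/Q' = |4.41 − 27.5|/8.85 = 2.609 m·K/W
Known resistances:
  R'_carbon steel = ln(0.0169/0.0157)/(2πk) = 0.07365/(2π·40.6) = 2.887×10^-4 m·K/W
  R'_conv,out = 1/(2πr h) = 1/(2π·0.0292·17.8) = 0.3062 m·K/W
R_expanded polystyrene = ΣR − ΣR_known = 2.609 − 0.3065 = 2.303 m·K/W
ln(r₂/r₁)/(2πk) = 2.303 ⇒ k = 0.5469/(2π·2.303) = 0.0378 W/m·K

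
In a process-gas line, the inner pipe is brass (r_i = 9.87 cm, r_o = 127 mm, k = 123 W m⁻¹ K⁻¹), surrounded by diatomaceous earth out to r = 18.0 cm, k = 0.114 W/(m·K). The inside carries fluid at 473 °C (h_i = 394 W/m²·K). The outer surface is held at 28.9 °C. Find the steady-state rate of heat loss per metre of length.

Treat each layer as a resistance in series:
  R'_conv,in = 1/(2πr h) = 1/(2π·0.0987·394) = 0.004093 m·K/W
  R'_brass = ln(0.127/0.0987)/(2πk) = 0.2521/(2π·123) = 3.262×10^-4 m·K/W
  R'_diatomaceous earth = ln(0.180/0.127)/(2πk) = 0.3488/(2π·0.114) = 0.4869 m·K/W
ΣR = 0.004093 + 3.262×10^-4 + 0.4869 = 0.4913 m·K/W
Q' = ΔT/ΣR = (473 °C − 28.9 °C)/0.4913 = 904 W/m

Q' = 904 W/m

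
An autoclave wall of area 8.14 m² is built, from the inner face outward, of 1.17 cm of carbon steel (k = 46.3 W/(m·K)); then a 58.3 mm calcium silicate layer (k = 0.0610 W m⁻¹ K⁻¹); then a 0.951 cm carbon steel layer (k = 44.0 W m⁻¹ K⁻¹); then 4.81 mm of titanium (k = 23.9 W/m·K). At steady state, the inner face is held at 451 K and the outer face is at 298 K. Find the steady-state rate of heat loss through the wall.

Series thermal resistances, inner to outer:
  R_carbon steel = L/(kA) = 0.0117/(46.3·8.14) = 3.104×10^-5 K/W
  R_calcium silicate = L/(kA) = 0.0583/(0.0610·8.14) = 0.1174 K/W
  R_carbon steel = L/(kA) = 0.00951/(44.0·8.14) = 2.655×10^-5 K/W
  R_titanium = L/(kA) = 0.00481/(23.9·8.14) = 2.472×10^-5 K/W
ΣR = 3.104×10^-5 + 0.1174 + 2.655×10^-5 + 2.472×10^-5 = 0.1175 K/W
Q = ΔT/ΣR = (451 K − 298 K)/0.1175 = 1300 W

Q = 1300 W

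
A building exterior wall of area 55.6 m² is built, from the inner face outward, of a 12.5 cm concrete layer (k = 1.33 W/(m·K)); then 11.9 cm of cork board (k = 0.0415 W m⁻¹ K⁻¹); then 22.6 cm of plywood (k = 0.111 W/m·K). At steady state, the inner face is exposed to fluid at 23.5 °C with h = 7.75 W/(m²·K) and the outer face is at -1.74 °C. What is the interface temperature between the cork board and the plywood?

Series thermal resistances, inner to outer:
  R_conv,in = 1/(hA) = 1/(7.75·55.6) = 0.002321 K/W
  R_concrete = L/(kA) = 0.125/(1.33·55.6) = 0.001690 K/W
  R_cork board = L/(kA) = 0.119/(0.0415·55.6) = 0.05157 K/W
  R_plywood = L/(kA) = 0.226/(0.111·55.6) = 0.03662 K/W
ΣR = 0.002321 + 0.001690 + 0.05157 + 0.03662 = 0.09220 K/W
Q = ΔT/ΣR = (23.5 °C − -1.74 °C)/0.09220 = 273.8 W
From the inner boundary to the cork board/plywood interface, ΣR_partial = 0.05558 K/W.
T_interface = T_in − Q·ΣR_partial = 23.5 °C − (273.8)(0.05558) = 8.28 °C

T = 8.28 °C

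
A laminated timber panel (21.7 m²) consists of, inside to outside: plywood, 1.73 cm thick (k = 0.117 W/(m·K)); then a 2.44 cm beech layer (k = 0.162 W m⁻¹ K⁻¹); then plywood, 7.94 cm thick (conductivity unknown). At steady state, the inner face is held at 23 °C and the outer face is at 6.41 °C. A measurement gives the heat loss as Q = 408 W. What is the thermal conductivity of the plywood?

k = 0.136 W/m·K

ΣR = ΔT/Q = |23 − 6.41|/408 = 0.04066 K/W
Known resistances:
  R_plywood = L/(kA) = 0.0173/(0.117·21.7) = 0.006814 K/W
  R_beech = L/(kA) = 0.0244/(0.162·21.7) = 0.006941 K/W
R_plywood = ΣR − ΣR_known = 0.04066 − 0.01375 = 0.02691 K/W
L/(kA) = 0.02691 ⇒ k = 0.0794/(0.02691·21.7) = 0.136 W/m·K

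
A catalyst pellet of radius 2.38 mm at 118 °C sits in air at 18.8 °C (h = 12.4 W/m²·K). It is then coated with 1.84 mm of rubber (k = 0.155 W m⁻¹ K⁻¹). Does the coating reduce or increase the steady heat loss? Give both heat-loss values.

Critical radius for a sphere: r_cr = 2k/h = 0.0250 m = 2.50 cm.
Outer radius after coating: r₂ = 0.00238 + 0.00184 = 0.00422 m.
Since r₁ < r_cr and r₂ ≤ r_cr, the coating moves toward the maximum at r_cr — heat loss rises.
Bare: R = 1/(4πr₁²h) = 1133 K/W; Q = 99.2/1133 = 0.0876 W.
Coated: R = R_cond + R_conv = 454.4 K/W; Q = 99.2/454.4 = 0.218 W.

increases: 0.0876 → 0.218 W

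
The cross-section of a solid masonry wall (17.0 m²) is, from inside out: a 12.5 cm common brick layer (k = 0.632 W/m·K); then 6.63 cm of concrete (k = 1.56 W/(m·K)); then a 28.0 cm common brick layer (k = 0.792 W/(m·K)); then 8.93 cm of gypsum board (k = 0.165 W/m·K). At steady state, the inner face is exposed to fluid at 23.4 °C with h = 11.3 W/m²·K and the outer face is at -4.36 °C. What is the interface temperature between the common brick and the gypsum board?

T = 7.92 °C

Treat each layer as a resistance in series:
  R_conv,in = 1/(hA) = 1/(11.3·17.0) = 0.005206 K/W
  R_common brick = L/(kA) = 0.125/(0.632·17.0) = 0.01163 K/W
  R_concrete = L/(kA) = 0.0663/(1.56·17.0) = 0.002500 K/W
  R_common brick = L/(kA) = 0.280/(0.792·17.0) = 0.02080 K/W
  R_gypsum board = L/(kA) = 0.0893/(0.165·17.0) = 0.03184 K/W
ΣR = 0.005206 + 0.01163 + 0.002500 + 0.02080 + 0.03184 = 0.07198 K/W
Q = ΔT/ΣR = (23.4 °C − -4.36 °C)/0.07198 = 385.7 W
From the inner boundary to the common brick/gypsum board interface, ΣR_partial = 0.04014 K/W.
T_interface = T_in − Q·ΣR_partial = 23.4 °C − (385.7)(0.04014) = 7.92 °C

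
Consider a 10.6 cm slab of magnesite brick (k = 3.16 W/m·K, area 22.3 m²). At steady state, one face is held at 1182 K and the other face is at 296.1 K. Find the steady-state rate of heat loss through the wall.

Q = kA·ΔT/L = 3.16 × 22.3 × |1182 K − 296.1 K| / 0.106 = 5.89×10^5 W

Q = 5.89×10^5 W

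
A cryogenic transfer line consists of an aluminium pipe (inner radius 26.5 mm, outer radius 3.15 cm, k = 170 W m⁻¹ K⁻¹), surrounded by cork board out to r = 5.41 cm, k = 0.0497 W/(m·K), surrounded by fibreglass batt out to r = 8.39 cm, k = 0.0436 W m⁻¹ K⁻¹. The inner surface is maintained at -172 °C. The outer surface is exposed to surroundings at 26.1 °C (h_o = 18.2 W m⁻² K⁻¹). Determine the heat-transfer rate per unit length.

Q' = 57.6 W/m

Resistance network (inner→outer):
  R'_aluminium = ln(0.0315/0.0265)/(2πk) = 0.1728/(2π·170) = 1.618×10^-4 m·K/W
  R'_cork board = ln(0.0541/0.0315)/(2πk) = 0.5408/(2π·0.0497) = 1.732 m·K/W
  R'_fibreglass batt = ln(0.0839/0.0541)/(2πk) = 0.4388/(2π·0.0436) = 1.602 m·K/W
  R'_conv,out = 1/(2πr h) = 1/(2π·0.0839·18.2) = 0.1042 m·K/W
ΣR = 1.618×10^-4 + 1.732 + 1.602 + 0.1042 = 3.438 m·K/W
Q' = ΔT/ΣR = (-172 °C − 26.1 °C)/3.438 = -57.6 W/m
(Negative Q' ⇒ heat flows inward; heat gain = 57.6 W/m.)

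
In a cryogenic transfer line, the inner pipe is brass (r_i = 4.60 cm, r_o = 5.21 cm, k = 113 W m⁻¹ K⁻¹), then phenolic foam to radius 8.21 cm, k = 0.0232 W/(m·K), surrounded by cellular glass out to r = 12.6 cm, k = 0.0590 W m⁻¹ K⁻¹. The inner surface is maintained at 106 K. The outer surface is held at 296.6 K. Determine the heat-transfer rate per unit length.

Q' = 44.6 W/m

Series thermal resistances, inner to outer:
  R'_brass = ln(0.0521/0.0460)/(2πk) = 0.1245/(2π·113) = 1.754×10^-4 m·K/W
  R'_phenolic foam = ln(0.0821/0.0521)/(2πk) = 0.4548/(2π·0.0232) = 3.120 m·K/W
  R'_cellular glass = ln(0.126/0.0821)/(2πk) = 0.4283/(2π·0.0590) = 1.155 m·K/W
ΣR = 1.754×10^-4 + 3.120 + 1.155 = 4.275 m·K/W
Q' = ΔT/ΣR = (106 K − 296.6 K)/4.275 = -44.6 W/m
(Negative Q' ⇒ heat flows inward; heat gain = 44.6 W/m.)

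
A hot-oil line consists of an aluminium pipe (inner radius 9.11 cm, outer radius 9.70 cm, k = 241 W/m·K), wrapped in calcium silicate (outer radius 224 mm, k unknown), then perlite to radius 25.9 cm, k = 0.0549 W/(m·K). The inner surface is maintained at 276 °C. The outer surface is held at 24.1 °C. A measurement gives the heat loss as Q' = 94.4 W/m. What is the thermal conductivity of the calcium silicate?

k = 0.0593 W/m·K

ΣR = ΔT/Q' = |276 − 24.1|/94.4 = 2.668 m·K/W
Known resistances:
  R'_aluminium = ln(0.0970/0.0911)/(2πk) = 0.06275/(2π·241) = 4.144×10^-5 m·K/W
  R'_perlite = ln(0.259/0.224)/(2πk) = 0.1452/(2π·0.0549) = 0.4209 m·K/W
R_calcium silicate = ΣR − ΣR_known = 2.668 − 0.4209 = 2.247 m·K/W
ln(r₂/r₁)/(2πk) = 2.247 ⇒ k = 0.8369/(2π·2.247) = 0.0593 W/m·K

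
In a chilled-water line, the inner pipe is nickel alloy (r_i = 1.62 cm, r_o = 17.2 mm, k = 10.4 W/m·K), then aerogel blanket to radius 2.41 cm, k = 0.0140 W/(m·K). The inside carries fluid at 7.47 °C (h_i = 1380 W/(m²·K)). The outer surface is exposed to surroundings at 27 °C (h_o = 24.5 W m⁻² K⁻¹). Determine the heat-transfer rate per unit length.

Q' = 4.75 W/m

Treat each layer as a resistance in series:
  R'_conv,in = 1/(2πr h) = 1/(2π·0.0162·1380) = 0.007119 m·K/W
  R'_nickel alloy = ln(0.0172/0.0162)/(2πk) = 0.05990/(2π·10.4) = 9.166×10^-4 m·K/W
  R'_aerogel blanket = ln(0.0241/0.0172)/(2πk) = 0.3373/(2π·0.0140) = 3.835 m·K/W
  R'_conv,out = 1/(2πr h) = 1/(2π·0.0241·24.5) = 0.2695 m·K/W
ΣR = 0.007119 + 9.166×10^-4 + 3.835 + 0.2695 = 4.113 m·K/W
Q' = ΔT/ΣR = (7.47 °C − 27 °C)/4.113 = -4.75 W/m
(Negative Q' ⇒ heat flows inward; heat gain = 4.75 W/m.)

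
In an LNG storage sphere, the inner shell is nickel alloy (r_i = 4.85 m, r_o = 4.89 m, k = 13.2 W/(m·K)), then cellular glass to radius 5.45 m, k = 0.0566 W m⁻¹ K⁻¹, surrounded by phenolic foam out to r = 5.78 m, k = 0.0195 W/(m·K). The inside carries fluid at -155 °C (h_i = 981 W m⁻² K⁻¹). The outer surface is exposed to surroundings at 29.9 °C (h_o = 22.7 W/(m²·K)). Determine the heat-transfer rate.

Series thermal resistances, inner to outer:
  R_conv,in = 1/(4πr²h) = 1/(4π·4.85²·981) = 3.449×10^-6 K/W
  R_nickel alloy = (1/4.85 − 1/4.89)/(4πk) = 0.001687/(4π·13.2) = 1.017×10^-5 K/W
  R_cellular glass = (1/4.89 − 1/5.45)/(4πk) = 0.02101/(4π·0.0566) = 0.02954 K/W
  R_phenolic foam = (1/5.45 − 1/5.78)/(4πk) = 0.01048/(4π·0.0195) = 0.04275 K/W
  R_conv,out = 1/(4πr²h) = 1/(4π·5.78²·22.7) = 1.049×10^-4 K/W
ΣR = 3.449×10^-6 + 1.017×10^-5 + 0.02954 + 0.04275 + 1.049×10^-4 = 0.07241 K/W
Q = ΔT/ΣR = (-155 °C − 29.9 °C)/0.07241 = -2550 W
(Negative Q ⇒ heat flows inward; heat gain = 2550 W.)

Q = 2550 W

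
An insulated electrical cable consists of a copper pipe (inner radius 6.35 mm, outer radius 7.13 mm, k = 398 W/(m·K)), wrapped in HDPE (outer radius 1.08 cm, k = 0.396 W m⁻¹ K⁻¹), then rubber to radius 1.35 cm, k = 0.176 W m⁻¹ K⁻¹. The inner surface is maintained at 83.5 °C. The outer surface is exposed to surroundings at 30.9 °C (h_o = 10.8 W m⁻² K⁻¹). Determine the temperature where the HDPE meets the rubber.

Series thermal resistances, inner to outer:
  R'_copper = ln(0.00713/0.00635)/(2πk) = 0.1159/(2π·398) = 4.633×10^-5 m·K/W
  R'_HDPE = ln(0.0108/0.00713)/(2πk) = 0.4152/(2π·0.396) = 0.1669 m·K/W
  R'_rubber = ln(0.0135/0.0108)/(2πk) = 0.2231/(2π·0.176) = 0.2018 m·K/W
  R'_conv,out = 1/(2πr h) = 1/(2π·0.0135·10.8) = 1.092 m·K/W
ΣR = 4.633×10^-5 + 0.1669 + 0.2018 + 1.092 = 1.461 m·K/W
Q' = ΔT/ΣR = (83.5 °C − 30.9 °C)/1.461 = 36.00 W/m
From the inner boundary to the HDPE/rubber interface, ΣR_partial = 0.1669 m·K/W.
T_interface = T_in − Q'·ΣR_partial = 83.5 °C − (36.00)(0.1669) = 77.5 °C

T = 77.5 °C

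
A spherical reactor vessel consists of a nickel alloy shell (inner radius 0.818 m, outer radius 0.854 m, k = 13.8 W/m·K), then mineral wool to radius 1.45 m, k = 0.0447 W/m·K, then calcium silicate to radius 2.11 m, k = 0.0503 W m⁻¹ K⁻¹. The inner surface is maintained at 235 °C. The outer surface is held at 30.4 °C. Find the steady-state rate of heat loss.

Q = 171 W

Treat each layer as a resistance in series:
  R_nickel alloy = (1/0.818 − 1/0.854)/(4πk) = 0.05153/(4π·13.8) = 2.972×10^-4 K/W
  R_mineral wool = (1/0.854 − 1/1.45)/(4πk) = 0.4813/(4π·0.0447) = 0.8568 K/W
  R_calcium silicate = (1/1.45 − 1/2.11)/(4πk) = 0.2157/(4π·0.0503) = 0.3413 K/W
ΣR = 2.972×10^-4 + 0.8568 + 0.3413 = 1.198 K/W
Q = ΔT/ΣR = (235 °C − 30.4 °C)/1.198 = 171 W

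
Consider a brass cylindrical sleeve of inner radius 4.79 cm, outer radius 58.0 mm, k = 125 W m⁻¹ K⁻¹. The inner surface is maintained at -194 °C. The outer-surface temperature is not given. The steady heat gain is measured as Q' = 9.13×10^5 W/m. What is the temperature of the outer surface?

Series resistances:
  R'_brass = ln(0.0580/0.0479)/(2πk) = 0.1913/(2π·125) = 2.436×10^-4 m·K/W
ΣR = 2.436×10^-4 m·K/W
ΔT = Q'·ΣR = 9.13×10^5 × 2.436×10^-4 = 222.4 K
Heat flows inward, so T_out = T_in + ΔT = -194 + 222.4 = 28.4 °C

T_out = 28.4 °C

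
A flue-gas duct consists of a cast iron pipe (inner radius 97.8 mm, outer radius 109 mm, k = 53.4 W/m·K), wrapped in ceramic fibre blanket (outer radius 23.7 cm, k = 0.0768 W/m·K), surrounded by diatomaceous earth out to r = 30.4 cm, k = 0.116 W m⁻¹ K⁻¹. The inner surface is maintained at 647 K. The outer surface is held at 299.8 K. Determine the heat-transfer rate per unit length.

Q' = 178 W/m

Resistance network (inner→outer):
  R'_cast iron = ln(0.109/0.0978)/(2πk) = 0.1084/(2π·53.4) = 3.231×10^-4 m·K/W
  R'_ceramic fibre blanket = ln(0.237/0.109)/(2πk) = 0.7767/(2π·0.0768) = 1.610 m·K/W
  R'_diatomaceous earth = ln(0.304/0.237)/(2πk) = 0.2490/(2π·0.116) = 0.3416 m·K/W
ΣR = 3.231×10^-4 + 1.610 + 0.3416 = 1.952 m·K/W
Q' = ΔT/ΣR = (647 K − 299.8 K)/1.952 = 178 W/m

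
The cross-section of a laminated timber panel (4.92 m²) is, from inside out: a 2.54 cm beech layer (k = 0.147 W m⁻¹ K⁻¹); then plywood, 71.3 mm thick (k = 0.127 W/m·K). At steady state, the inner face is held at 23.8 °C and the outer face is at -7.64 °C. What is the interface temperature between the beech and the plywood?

Resistance network (inner→outer):
  R_beech = L/(kA) = 0.0254/(0.147·4.92) = 0.03512 K/W
  R_plywood = L/(kA) = 0.0713/(0.127·4.92) = 0.1141 K/W
ΣR = 0.03512 + 0.1141 = 0.1492 K/W
Q = ΔT/ΣR = (23.8 °C − -7.64 °C)/0.1492 = 210.7 W
From the inner boundary to the beech/plywood interface, ΣR_partial = 0.03512 K/W.
T_interface = T_in − Q·ΣR_partial = 23.8 °C − (210.7)(0.03512) = 16.4 °C

T = 16.4 °C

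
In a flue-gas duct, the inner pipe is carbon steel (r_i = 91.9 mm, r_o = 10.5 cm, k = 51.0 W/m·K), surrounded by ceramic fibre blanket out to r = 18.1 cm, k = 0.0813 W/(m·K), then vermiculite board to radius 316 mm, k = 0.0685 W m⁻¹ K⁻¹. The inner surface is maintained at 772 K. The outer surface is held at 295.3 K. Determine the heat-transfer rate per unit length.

Q' = 202 W/m

Series thermal resistances, inner to outer:
  R'_carbon steel = ln(0.105/0.0919)/(2πk) = 0.1333/(2π·51.0) = 4.159×10^-4 m·K/W
  R'_ceramic fibre blanket = ln(0.181/0.105)/(2πk) = 0.5445/(2π·0.0813) = 1.066 m·K/W
  R'_vermiculite board = ln(0.316/0.181)/(2πk) = 0.5572/(2π·0.0685) = 1.295 m·K/W
ΣR = 4.159×10^-4 + 1.066 + 1.295 = 2.361 m·K/W
Q' = ΔT/ΣR = (772 K − 295.3 K)/2.361 = 202 W/m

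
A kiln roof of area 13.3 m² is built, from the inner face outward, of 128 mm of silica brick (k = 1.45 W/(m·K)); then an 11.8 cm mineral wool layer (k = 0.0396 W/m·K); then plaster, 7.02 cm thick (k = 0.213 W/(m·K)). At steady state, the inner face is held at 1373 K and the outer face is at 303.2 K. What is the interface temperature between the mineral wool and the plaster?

T = 407 K

Series thermal resistances, inner to outer:
  R_silica brick = L/(kA) = 0.128/(1.45·13.3) = 0.006637 K/W
  R_mineral wool = L/(kA) = 0.118/(0.0396·13.3) = 0.2240 K/W
  R_plaster = L/(kA) = 0.0702/(0.213·13.3) = 0.02478 K/W
ΣR = 0.006637 + 0.2240 + 0.02478 = 0.2554 K/W
Q = ΔT/ΣR = (1373 K − 303.2 K)/0.2554 = 4189 W
From the inner boundary to the mineral wool/plaster interface, ΣR_partial = 0.2306 K/W.
T_interface = T_in − Q·ΣR_partial = 1373 K − (4189)(0.2306) = 407 K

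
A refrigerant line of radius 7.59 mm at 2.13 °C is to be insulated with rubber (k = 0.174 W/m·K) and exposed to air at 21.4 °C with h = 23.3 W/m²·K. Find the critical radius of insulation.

For a cylinder, r_cr = k_ins/h = 0.174/23.3 = 0.00747 m = 0.747 cm

r_cr = 0.747 cm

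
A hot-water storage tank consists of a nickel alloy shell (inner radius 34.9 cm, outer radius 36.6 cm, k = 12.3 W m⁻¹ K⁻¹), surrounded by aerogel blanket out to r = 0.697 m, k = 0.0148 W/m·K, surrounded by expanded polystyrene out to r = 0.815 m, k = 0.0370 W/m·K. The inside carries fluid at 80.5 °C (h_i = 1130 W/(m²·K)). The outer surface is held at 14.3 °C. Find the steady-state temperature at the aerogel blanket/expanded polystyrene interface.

Resistance network (inner→outer):
  R_conv,in = 1/(4πr²h) = 1/(4π·0.349²·1130) = 5.782×10^-4 K/W
  R_nickel alloy = (1/0.349 − 1/0.366)/(4πk) = 0.1331/(4π·12.3) = 8.610×10^-4 K/W
  R_aerogel blanket = (1/0.366 − 1/0.697)/(4πk) = 1.298/(4π·0.0148) = 6.977 K/W
  R_expanded polystyrene = (1/0.697 − 1/0.815)/(4πk) = 0.2077/(4π·0.0370) = 0.4468 K/W
ΣR = 5.782×10^-4 + 8.610×10^-4 + 6.977 + 0.4468 = 7.425 K/W
Q = ΔT/ΣR = (80.5 °C − 14.3 °C)/7.425 = 8.916 W
From the inner boundary to the aerogel blanket/expanded polystyrene interface, ΣR_partial = 6.978 K/W.
T_interface = T_in − Q·ΣR_partial = 80.5 °C − (8.916)(6.978) = 18.3 °C

T = 18.3 °C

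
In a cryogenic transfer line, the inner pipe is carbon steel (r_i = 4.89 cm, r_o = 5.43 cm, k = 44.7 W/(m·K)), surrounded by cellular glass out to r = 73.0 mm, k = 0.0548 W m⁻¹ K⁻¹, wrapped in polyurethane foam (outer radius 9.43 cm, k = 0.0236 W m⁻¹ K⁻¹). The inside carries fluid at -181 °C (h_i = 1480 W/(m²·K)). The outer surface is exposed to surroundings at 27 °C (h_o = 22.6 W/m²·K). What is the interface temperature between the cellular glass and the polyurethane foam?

Series thermal resistances, inner to outer:
  R'_conv,in = 1/(2πr h) = 1/(2π·0.0489·1480) = 0.002199 m·K/W
  R'_carbon steel = ln(0.0543/0.0489)/(2πk) = 0.1047/(2π·44.7) = 3.730×10^-4 m·K/W
  R'_cellular glass = ln(0.0730/0.0543)/(2πk) = 0.2959/(2π·0.0548) = 0.8595 m·K/W
  R'_polyurethane foam = ln(0.0943/0.0730)/(2πk) = 0.2560/(2π·0.0236) = 1.727 m·K/W
  R'_conv,out = 1/(2πr h) = 1/(2π·0.0943·22.6) = 0.07468 m·K/W
ΣR = 0.002199 + 3.730×10^-4 + 0.8595 + 1.727 + 0.07468 = 2.664 m·K/W
Q' = ΔT/ΣR = (-181 °C − 27 °C)/2.664 = -78.08 W/m
From the inner boundary to the cellular glass/polyurethane foam interface, ΣR_partial = 0.8621 m·K/W.
T_interface = T_in − Q'·ΣR_partial = -181 °C − (-78.08)(0.8621) = -114 °C

T = -114 °C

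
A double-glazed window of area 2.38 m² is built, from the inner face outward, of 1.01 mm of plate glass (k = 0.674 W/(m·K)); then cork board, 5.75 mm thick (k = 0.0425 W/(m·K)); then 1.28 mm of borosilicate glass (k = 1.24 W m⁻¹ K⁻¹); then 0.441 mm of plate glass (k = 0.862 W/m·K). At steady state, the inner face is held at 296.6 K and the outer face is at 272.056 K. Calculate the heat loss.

Q = 422 W

Resistance network (inner→outer):
  R_plate glass = L/(kA) = 0.00101/(0.674·2.38) = 6.296×10^-4 K/W
  R_cork board = L/(kA) = 0.00575/(0.0425·2.38) = 0.05685 K/W
  R_borosilicate glass = L/(kA) = 0.00128/(1.24·2.38) = 4.337×10^-4 K/W
  R_plate glass = L/(kA) = 4.41×10^-4/(0.862·2.38) = 2.150×10^-4 K/W
ΣR = 6.296×10^-4 + 0.05685 + 4.337×10^-4 + 2.150×10^-4 = 0.05813 K/W
Q = ΔT/ΣR = (296.6 K − 272.056 K)/0.05813 = 422 W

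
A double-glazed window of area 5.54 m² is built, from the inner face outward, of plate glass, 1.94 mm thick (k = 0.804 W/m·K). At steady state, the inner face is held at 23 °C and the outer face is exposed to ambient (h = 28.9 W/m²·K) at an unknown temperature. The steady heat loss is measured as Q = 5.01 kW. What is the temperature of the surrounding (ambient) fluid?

Sum the resistances:
  R_plate glass = L/(kA) = 0.00194/(0.804·5.54) = 4.355×10^-4 K/W
  R_conv,out = 1/(hA) = 1/(28.9·5.54) = 0.006246 K/W
ΣR = 0.006681 K/W
ΔT = Q·ΣR = 5010 × 0.006681 = 33.47 K
Heat flows outward, so T_out = T_in − ΔT = 23 − 33.47 = -10.5 °C

T_out = -10.5 °C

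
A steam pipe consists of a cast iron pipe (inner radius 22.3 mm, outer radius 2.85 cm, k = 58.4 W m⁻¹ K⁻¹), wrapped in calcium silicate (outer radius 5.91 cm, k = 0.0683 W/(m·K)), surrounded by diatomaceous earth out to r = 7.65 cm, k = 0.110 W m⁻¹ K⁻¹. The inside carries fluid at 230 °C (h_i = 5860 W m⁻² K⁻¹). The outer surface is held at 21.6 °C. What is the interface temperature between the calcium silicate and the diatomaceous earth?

T = 59.1 °C

Treat each layer as a resistance in series:
  R'_conv,in = 1/(2πr h) = 1/(2π·0.0223·5860) = 0.001218 m·K/W
  R'_cast iron = ln(0.0285/0.0223)/(2πk) = 0.2453/(2π·58.4) = 6.686×10^-4 m·K/W
  R'_calcium silicate = ln(0.0591/0.0285)/(2πk) = 0.7293/(2π·0.0683) = 1.700 m·K/W
  R'_diatomaceous earth = ln(0.0765/0.0591)/(2πk) = 0.2581/(2π·0.110) = 0.3734 m·K/W
ΣR = 0.001218 + 6.686×10^-4 + 1.700 + 0.3734 = 2.075 m·K/W
Q' = ΔT/ΣR = (230 °C − 21.6 °C)/2.075 = 100.4 W/m
From the inner boundary to the calcium silicate/diatomaceous earth interface, ΣR_partial = 1.702 m·K/W.
T_interface = T_in − Q'·ΣR_partial = 230 °C − (100.4)(1.702) = 59.1 °C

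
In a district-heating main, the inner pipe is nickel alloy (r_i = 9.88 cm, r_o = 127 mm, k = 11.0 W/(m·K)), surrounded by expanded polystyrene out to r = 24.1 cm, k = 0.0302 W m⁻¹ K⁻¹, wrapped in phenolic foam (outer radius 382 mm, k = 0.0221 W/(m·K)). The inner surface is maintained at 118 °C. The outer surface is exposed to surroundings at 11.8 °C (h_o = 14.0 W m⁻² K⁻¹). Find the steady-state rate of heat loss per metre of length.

Q' = 15.8 W/m

Series thermal resistances, inner to outer:
  R'_nickel alloy = ln(0.127/0.0988)/(2πk) = 0.2511/(2π·11.0) = 0.003633 m·K/W
  R'_expanded polystyrene = ln(0.241/0.127)/(2πk) = 0.6406/(2π·0.0302) = 3.376 m·K/W
  R'_phenolic foam = ln(0.382/0.241)/(2πk) = 0.4606/(2π·0.0221) = 3.317 m·K/W
  R'_conv,out = 1/(2πr h) = 1/(2π·0.382·14.0) = 0.02976 m·K/W
ΣR = 0.003633 + 3.376 + 3.317 + 0.02976 = 6.726 m·K/W
Q' = ΔT/ΣR = (118 °C − 11.8 °C)/6.726 = 15.8 W/m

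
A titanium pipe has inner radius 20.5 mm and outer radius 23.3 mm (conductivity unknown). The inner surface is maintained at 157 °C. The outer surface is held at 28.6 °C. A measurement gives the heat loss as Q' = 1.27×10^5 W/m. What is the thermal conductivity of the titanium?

ΣR = ΔT/Q' = |157 − 28.6|/1.27×10^5 = 0.001011 m·K/W
ln(r₂/r₁)/(2πk) = 0.001011 ⇒ k = 0.1280/(2π·0.001011) = 20.2 W/m·K

k = 20.2 W/m·K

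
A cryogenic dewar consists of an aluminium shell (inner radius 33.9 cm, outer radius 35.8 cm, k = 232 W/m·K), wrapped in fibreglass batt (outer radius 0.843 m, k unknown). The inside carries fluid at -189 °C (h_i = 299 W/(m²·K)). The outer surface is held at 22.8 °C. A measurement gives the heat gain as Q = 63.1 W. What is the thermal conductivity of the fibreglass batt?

ΣR = ΔT/Q = |-189 − 22.8|/63.1 = 3.357 K/W
Known resistances:
  R_conv,in = 1/(4πr²h) = 1/(4π·0.339²·299) = 0.002316 K/W
  R_aluminium = (1/0.339 − 1/0.358)/(4πk) = 0.1566/(4π·232) = 5.370×10^-5 K/W
R_fibreglass batt = ΣR − ΣR_known = 3.357 − 0.002370 = 3.355 K/W
(1/r₁−1/r₂)/(4πk) = 3.355 ⇒ k = 1.607/(4π·3.355) = 0.0381 W/m·K

k = 0.0381 W/m·K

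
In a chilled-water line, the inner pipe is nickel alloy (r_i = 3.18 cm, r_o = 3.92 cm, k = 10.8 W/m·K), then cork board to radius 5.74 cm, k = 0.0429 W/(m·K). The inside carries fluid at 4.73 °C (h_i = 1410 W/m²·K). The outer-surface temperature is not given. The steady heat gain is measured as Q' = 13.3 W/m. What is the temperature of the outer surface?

T_out = 23.6 °C

Sum the resistances:
  R'_conv,in = 1/(2πr h) = 1/(2π·0.0318·1410) = 0.003550 m·K/W
  R'_nickel alloy = ln(0.0392/0.0318)/(2πk) = 0.2092/(2π·10.8) = 0.003083 m·K/W
  R'_cork board = ln(0.0574/0.0392)/(2πk) = 0.3814/(2π·0.0429) = 1.415 m·K/W
ΣR = 1.421 m·K/W
ΔT = Q'·ΣR = 13.3 × 1.421 = 18.90 K
Heat flows inward, so T_out = T_in + ΔT = 4.73 + 18.90 = 23.6 °C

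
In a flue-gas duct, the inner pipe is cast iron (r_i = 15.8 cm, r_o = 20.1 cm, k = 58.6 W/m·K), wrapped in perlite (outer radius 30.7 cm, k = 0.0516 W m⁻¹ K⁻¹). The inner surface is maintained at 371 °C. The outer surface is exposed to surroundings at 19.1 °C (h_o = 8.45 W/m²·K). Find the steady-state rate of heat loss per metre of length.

Q' = 257 W/m

Series thermal resistances, inner to outer:
  R'_cast iron = ln(0.201/0.158)/(2πk) = 0.2407/(2π·58.6) = 6.538×10^-4 m·K/W
  R'_perlite = ln(0.307/0.201)/(2πk) = 0.4235/(2π·0.0516) = 1.306 m·K/W
  R'_conv,out = 1/(2πr h) = 1/(2π·0.307·8.45) = 0.06135 m·K/W
ΣR = 6.538×10^-4 + 1.306 + 0.06135 = 1.368 m·K/W
Q' = ΔT/ΣR = (371 °C − 19.1 °C)/1.368 = 257 W/m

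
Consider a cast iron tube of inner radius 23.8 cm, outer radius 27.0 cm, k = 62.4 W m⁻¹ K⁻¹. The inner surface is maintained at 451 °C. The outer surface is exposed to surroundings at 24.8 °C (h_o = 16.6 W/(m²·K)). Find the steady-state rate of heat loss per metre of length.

Series thermal resistances, inner to outer:
  R'_cast iron = ln(0.270/0.238)/(2πk) = 0.1262/(2π·62.4) = 3.218×10^-4 m·K/W
  R'_conv,out = 1/(2πr h) = 1/(2π·0.270·16.6) = 0.03551 m·K/W
ΣR = 3.218×10^-4 + 0.03551 = 0.03583 m·K/W
Q' = ΔT/ΣR = (451 °C − 24.8 °C)/0.03583 = 11900 W/m

Q' = 11900 W/m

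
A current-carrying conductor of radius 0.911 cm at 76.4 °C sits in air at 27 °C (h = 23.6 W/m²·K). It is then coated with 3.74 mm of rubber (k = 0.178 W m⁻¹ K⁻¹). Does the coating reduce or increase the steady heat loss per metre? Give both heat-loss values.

reduces: 66.7 → 59.3 W/m

Critical radius for a cylinder: r_cr = k/h = 0.00754 m = 0.754 cm.
Outer radius after coating: r₂ = 0.00911 + 0.00374 = 0.01285 m.
Since r₁ ≥ r_cr, any added insulation reduces the heat loss.
Bare: R = 1/(2πr₁h) = 0.7403 m·K/W; Q = 49.4/0.7403 = 66.7 W/m.
Coated: R = R_cond + R_conv = 0.8324 m·K/W; Q = 49.4/0.8324 = 59.3 W/m.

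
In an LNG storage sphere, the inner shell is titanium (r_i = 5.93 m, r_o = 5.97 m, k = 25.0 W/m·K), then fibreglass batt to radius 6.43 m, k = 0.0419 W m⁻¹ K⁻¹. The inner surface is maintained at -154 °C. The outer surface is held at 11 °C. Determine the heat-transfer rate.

Q = 7250 W

Series thermal resistances, inner to outer:
  R_titanium = (1/5.93 − 1/5.97)/(4πk) = 0.001130/(4π·25.0) = 3.597×10^-6 K/W
  R_fibreglass batt = (1/5.97 − 1/6.43)/(4πk) = 0.01198/(4π·0.0419) = 0.02276 K/W
ΣR = 3.597×10^-6 + 0.02276 = 0.02276 K/W
Q = ΔT/ΣR = (-154 °C − 11 °C)/0.02276 = -7250 W
(Negative Q ⇒ heat flows inward; heat gain = 7250 W.)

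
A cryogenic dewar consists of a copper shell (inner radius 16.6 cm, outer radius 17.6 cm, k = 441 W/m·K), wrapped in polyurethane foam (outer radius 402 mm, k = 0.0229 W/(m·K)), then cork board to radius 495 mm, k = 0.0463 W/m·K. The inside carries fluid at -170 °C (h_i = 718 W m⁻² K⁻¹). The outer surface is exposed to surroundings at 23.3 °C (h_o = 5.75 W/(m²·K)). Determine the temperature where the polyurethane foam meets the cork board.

T = 9.4 °C

Treat each layer as a resistance in series:
  R_conv,in = 1/(4πr²h) = 1/(4π·0.166²·718) = 0.004022 K/W
  R_copper = (1/0.166 − 1/0.176)/(4πk) = 0.3423/(4π·441) = 6.176×10^-5 K/W
  R_polyurethane foam = (1/0.176 − 1/0.402)/(4πk) = 3.194/(4π·0.0229) = 11.10 K/W
  R_cork board = (1/0.402 − 1/0.495)/(4πk) = 0.4674/(4π·0.0463) = 0.8033 K/W
  R_conv,out = 1/(4πr²h) = 1/(4π·0.495²·5.75) = 0.05648 K/W
ΣR = 0.004022 + 6.176×10^-5 + 11.10 + 0.8033 + 0.05648 = 11.96 K/W
Q = ΔT/ΣR = (-170 °C − 23.3 °C)/11.96 = -16.16 W
From the inner boundary to the polyurethane foam/cork board interface, ΣR_partial = 11.10 K/W.
T_interface = T_in − Q·ΣR_partial = -170 °C − (-16.16)(11.10) = 9.4 °C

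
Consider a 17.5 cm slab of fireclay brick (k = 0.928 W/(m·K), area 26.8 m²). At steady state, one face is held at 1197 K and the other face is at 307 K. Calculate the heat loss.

Q = kA·ΔT/L = 0.928 × 26.8 × |1197 K − 307 K| / 0.175 = 1.26×10^5 W

Q = 1.26×10^5 W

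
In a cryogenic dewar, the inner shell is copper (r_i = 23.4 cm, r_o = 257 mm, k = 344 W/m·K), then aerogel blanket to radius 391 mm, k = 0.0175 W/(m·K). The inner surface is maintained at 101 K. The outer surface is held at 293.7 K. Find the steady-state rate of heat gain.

Series thermal resistances, inner to outer:
  R_copper = (1/0.234 − 1/0.257)/(4πk) = 0.3825/(4π·344) = 8.847×10^-5 K/W
  R_aerogel blanket = (1/0.257 − 1/0.391)/(4πk) = 1.334/(4π·0.0175) = 6.064 K/W
ΣR = 8.847×10^-5 + 6.064 = 6.064 K/W
Q = ΔT/ΣR = (101 K − 293.7 K)/6.064 = -31.8 W
(Negative Q ⇒ heat flows inward; heat gain = 31.8 W.)

Q = 31.8 W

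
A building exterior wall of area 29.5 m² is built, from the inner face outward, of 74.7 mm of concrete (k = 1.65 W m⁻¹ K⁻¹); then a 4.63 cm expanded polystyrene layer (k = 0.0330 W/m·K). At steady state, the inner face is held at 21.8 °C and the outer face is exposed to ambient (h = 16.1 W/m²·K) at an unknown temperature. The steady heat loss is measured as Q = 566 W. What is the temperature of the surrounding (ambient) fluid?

T_out = -7.18 °C

Series resistances:
  R_concrete = L/(kA) = 0.0747/(1.65·29.5) = 0.001535 K/W
  R_expanded polystyrene = L/(kA) = 0.0463/(0.0330·29.5) = 0.04756 K/W
  R_conv,out = 1/(hA) = 1/(16.1·29.5) = 0.002105 K/W
ΣR = 0.05120 K/W
ΔT = Q·ΣR = 566 × 0.05120 = 28.98 K
Heat flows outward, so T_out = T_in − ΔT = 21.8 − 28.98 = -7.18 °C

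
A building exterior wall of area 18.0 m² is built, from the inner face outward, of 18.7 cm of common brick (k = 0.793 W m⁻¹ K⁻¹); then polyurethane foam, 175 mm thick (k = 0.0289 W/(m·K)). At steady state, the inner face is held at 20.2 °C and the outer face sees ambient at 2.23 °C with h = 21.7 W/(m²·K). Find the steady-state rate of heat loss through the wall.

Series thermal resistances, inner to outer:
  R_common brick = L/(kA) = 0.187/(0.793·18.0) = 0.01310 K/W
  R_polyurethane foam = L/(kA) = 0.175/(0.0289·18.0) = 0.3364 K/W
  R_conv,out = 1/(hA) = 1/(21.7·18.0) = 0.002560 K/W
ΣR = 0.01310 + 0.3364 + 0.002560 = 0.3521 K/W
Q = ΔT/ΣR = (20.2 °C − 2.23 °C)/0.3521 = 51.0 W

Q = 51.0 W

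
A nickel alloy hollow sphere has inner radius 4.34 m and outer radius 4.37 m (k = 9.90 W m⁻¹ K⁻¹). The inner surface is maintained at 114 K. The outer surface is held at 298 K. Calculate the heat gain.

Q = 1.45×10^7 W

Q = 4πk·ΔT/(1/r₁ − 1/r₂) = 4π × 9.90 × 184 / (1/4.34 − 1/4.37) = 1.45×10^7 W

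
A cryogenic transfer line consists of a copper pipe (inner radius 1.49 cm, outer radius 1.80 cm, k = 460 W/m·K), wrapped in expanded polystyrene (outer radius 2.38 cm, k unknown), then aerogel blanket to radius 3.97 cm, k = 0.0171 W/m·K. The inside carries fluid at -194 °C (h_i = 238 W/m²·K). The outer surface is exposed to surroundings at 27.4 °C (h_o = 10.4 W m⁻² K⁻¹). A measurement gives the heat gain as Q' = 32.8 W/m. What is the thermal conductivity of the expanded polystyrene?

ΣR = ΔT/Q' = |-194 − 27.4|/32.8 = 6.750 m·K/W
Known resistances:
  R'_conv,in = 1/(2πr h) = 1/(2π·0.0149·238) = 0.04488 m·K/W
  R'_copper = ln(0.0180/0.0149)/(2πk) = 0.1890/(2π·460) = 6.540×10^-5 m·K/W
  R'_aerogel blanket = ln(0.0397/0.0238)/(2πk) = 0.5117/(2π·0.0171) = 4.762 m·K/W
  R'_conv,out = 1/(2πr h) = 1/(2π·0.0397·10.4) = 0.3855 m·K/W
R_expanded polystyrene = ΣR − ΣR_known = 6.750 − 5.192 = 1.558 m·K/W
ln(r₂/r₁)/(2πk) = 1.558 ⇒ k = 0.2793/(2π·1.558) = 0.0285 W/m·K

k = 0.0285 W/m·K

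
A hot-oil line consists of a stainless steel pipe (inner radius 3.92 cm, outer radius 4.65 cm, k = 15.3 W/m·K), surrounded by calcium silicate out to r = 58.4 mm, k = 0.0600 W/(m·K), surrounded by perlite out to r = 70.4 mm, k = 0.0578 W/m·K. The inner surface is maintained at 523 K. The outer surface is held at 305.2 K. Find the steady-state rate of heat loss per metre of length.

Q' = 194 W/m

Resistance network (inner→outer):
  R'_stainless steel = ln(0.0465/0.0392)/(2πk) = 0.1708/(2π·15.3) = 0.001776 m·K/W
  R'_calcium silicate = ln(0.0584/0.0465)/(2πk) = 0.2279/(2π·0.0600) = 0.6044 m·K/W
  R'_perlite = ln(0.0704/0.0584)/(2πk) = 0.1869/(2π·0.0578) = 0.5146 m·K/W
ΣR = 0.001776 + 0.6044 + 0.5146 = 1.121 m·K/W
Q' = ΔT/ΣR = (523 K − 305.2 K)/1.121 = 194 W/m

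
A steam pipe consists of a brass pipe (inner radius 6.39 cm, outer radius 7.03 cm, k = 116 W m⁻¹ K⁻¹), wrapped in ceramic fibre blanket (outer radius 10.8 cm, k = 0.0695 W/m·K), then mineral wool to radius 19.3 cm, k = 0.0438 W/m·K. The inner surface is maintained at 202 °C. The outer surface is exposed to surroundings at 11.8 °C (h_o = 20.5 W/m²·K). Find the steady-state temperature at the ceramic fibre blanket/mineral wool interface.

T = 142 °C

Treat each layer as a resistance in series:
  R'_brass = ln(0.0703/0.0639)/(2πk) = 0.09545/(2π·116) = 1.310×10^-4 m·K/W
  R'_ceramic fibre blanket = ln(0.108/0.0703)/(2πk) = 0.4294/(2π·0.0695) = 0.9832 m·K/W
  R'_mineral wool = ln(0.193/0.108)/(2πk) = 0.5806/(2π·0.0438) = 2.110 m·K/W
  R'_conv,out = 1/(2πr h) = 1/(2π·0.193·20.5) = 0.04023 m·K/W
ΣR = 1.310×10^-4 + 0.9832 + 2.110 + 0.04023 = 3.134 m·K/W
Q' = ΔT/ΣR = (202 °C − 11.8 °C)/3.134 = 60.69 W/m
From the inner boundary to the ceramic fibre blanket/mineral wool interface, ΣR_partial = 0.9833 m·K/W.
T_interface = T_in − Q'·ΣR_partial = 202 °C − (60.69)(0.9833) = 142 °C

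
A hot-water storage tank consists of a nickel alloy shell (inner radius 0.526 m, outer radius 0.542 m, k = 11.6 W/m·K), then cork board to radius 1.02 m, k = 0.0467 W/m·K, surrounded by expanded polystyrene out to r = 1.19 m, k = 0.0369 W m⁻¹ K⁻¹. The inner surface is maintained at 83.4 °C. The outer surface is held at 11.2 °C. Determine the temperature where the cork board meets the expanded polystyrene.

Resistance network (inner→outer):
  R_nickel alloy = (1/0.526 − 1/0.542)/(4πk) = 0.05612/(4π·11.6) = 3.850×10^-4 K/W
  R_cork board = (1/0.542 − 1/1.02)/(4πk) = 0.8646/(4π·0.0467) = 1.473 K/W
  R_expanded polystyrene = (1/1.02 − 1/1.19)/(4πk) = 0.1401/(4π·0.0369) = 0.3020 K/W
ΣR = 3.850×10^-4 + 1.473 + 0.3020 = 1.775 K/W
Q = ΔT/ΣR = (83.4 °C − 11.2 °C)/1.775 = 40.68 W
From the inner boundary to the cork board/expanded polystyrene interface, ΣR_partial = 1.473 K/W.
T_interface = T_in − Q·ΣR_partial = 83.4 °C − (40.68)(1.473) = 23.5 °C

T = 23.5 °C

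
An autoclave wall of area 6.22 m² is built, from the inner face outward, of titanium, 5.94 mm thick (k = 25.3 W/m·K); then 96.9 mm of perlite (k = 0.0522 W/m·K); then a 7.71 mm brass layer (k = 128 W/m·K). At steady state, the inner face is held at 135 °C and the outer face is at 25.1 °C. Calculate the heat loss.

Series thermal resistances, inner to outer:
  R_titanium = L/(kA) = 0.00594/(25.3·6.22) = 3.775×10^-5 K/W
  R_perlite = L/(kA) = 0.0969/(0.0522·6.22) = 0.2984 K/W
  R_brass = L/(kA) = 0.00771/(128·6.22) = 9.684×10^-6 K/W
ΣR = 3.775×10^-5 + 0.2984 + 9.684×10^-6 = 0.2984 K/W
Q = ΔT/ΣR = (135 °C − 25.1 °C)/0.2984 = 368 W

Q = 368 W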